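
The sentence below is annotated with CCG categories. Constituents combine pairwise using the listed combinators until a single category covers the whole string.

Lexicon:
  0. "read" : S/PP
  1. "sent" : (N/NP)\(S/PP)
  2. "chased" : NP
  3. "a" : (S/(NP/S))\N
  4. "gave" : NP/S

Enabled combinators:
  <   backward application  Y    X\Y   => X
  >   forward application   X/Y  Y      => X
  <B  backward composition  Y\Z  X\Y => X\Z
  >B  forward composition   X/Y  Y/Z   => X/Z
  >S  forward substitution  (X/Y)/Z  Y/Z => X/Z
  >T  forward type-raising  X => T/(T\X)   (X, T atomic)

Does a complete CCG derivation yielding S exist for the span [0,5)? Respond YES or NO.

[0,5] S   >
  [0,4] S/(NP/S)   <
    [0,3] N   >
      [0,2] N/NP   <
        [0,1] "read" : S/PP
        [1,2] "sent" : (N/NP)\(S/PP)
      [2,3] "chased" : NP
    [3,4] "a" : (S/(NP/S))\N
  [4,5] "gave" : NP/S

YES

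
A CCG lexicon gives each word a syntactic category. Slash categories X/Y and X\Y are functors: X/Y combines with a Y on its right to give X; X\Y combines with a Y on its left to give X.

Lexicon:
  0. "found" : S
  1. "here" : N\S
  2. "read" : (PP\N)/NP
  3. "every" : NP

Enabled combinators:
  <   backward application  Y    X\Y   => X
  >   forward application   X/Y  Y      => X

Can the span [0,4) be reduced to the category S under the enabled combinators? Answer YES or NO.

S N\S (PP\N)/NP NP
CKY chart[0,4] = {PP}; S ∉ chart

NO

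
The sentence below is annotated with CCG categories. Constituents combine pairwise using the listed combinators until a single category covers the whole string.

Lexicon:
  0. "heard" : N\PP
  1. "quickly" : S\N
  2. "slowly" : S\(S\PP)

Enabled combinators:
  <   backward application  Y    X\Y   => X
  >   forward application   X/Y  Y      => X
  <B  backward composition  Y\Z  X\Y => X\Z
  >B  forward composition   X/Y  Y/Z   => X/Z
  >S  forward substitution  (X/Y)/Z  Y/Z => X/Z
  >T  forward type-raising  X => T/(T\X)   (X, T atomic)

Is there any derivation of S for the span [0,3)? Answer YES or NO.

[0,3] S   <
  [0,2] S\PP   <B
    [0,1] "heard" : N\PP
    [1,2] "quickly" : S\N
  [2,3] "slowly" : S\(S\PP)

YES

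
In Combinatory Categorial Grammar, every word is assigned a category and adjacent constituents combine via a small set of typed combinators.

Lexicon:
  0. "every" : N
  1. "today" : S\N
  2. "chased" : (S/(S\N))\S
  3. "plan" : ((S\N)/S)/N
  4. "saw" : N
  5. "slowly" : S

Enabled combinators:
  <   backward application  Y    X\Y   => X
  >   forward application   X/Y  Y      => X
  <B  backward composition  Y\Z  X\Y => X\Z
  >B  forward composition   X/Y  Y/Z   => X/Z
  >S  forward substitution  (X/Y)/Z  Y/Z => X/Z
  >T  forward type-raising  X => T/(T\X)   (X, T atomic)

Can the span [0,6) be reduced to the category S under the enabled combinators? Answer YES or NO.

YES

[0,6] S   >
  [0,3] S/(S\N)   <
    [0,2] S   <
      [0,1] "every" : N
      [1,2] "today" : S\N
    [2,3] "chased" : (S/(S\N))\S
  [3,6] S\N   >
    [3,5] (S\N)/S   >
      [3,4] "plan" : ((S\N)/S)/N
      [4,5] "saw" : N
    [5,6] "slowly" : S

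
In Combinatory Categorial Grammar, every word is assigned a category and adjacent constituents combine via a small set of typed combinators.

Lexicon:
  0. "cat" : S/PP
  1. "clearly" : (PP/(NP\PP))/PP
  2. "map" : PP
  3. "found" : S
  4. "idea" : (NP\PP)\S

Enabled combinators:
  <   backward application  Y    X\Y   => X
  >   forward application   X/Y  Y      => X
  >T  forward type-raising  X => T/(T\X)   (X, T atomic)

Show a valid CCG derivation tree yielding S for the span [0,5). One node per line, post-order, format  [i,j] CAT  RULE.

[0,5] S   >
  [0,1] "cat" : S/PP
  [1,5] PP   >
    [1,3] PP/(NP\PP)   >
      [1,2] "clearly" : (PP/(NP\PP))/PP
      [2,3] "map" : PP
    [3,5] NP\PP   <
      [3,4] "found" : S
      [4,5] "idea" : (NP\PP)\S

[0,1] S/PP  lex  "cat"
[1,2] (PP/(NP\PP))/PP  lex  "clearly"
[2,3] PP  lex  "map"
[1,3] PP/(NP\PP)  >  k=2
[3,4] S  lex  "found"
[4,5] (NP\PP)\S  lex  "idea"
[3,5] NP\PP  <  k=4
[1,5] PP  >  k=3
[0,5] S  >  k=1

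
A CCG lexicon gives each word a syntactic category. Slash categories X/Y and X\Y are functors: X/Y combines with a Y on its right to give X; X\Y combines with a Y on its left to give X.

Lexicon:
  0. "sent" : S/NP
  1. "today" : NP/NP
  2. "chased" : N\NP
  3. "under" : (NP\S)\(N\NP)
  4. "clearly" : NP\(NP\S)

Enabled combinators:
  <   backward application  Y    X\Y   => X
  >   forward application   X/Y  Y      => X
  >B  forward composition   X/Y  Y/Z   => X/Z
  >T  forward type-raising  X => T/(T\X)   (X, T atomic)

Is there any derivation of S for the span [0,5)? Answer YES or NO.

YES

[0,5] S   >
  [0,2] S/NP   >B
    [0,1] "sent" : S/NP
    [1,2] "today" : NP/NP
  [2,5] NP   <
    [2,4] NP\S   <
      [2,3] "chased" : N\NP
      [3,4] "under" : (NP\S)\(N\NP)
    [4,5] "clearly" : NP\(NP\S)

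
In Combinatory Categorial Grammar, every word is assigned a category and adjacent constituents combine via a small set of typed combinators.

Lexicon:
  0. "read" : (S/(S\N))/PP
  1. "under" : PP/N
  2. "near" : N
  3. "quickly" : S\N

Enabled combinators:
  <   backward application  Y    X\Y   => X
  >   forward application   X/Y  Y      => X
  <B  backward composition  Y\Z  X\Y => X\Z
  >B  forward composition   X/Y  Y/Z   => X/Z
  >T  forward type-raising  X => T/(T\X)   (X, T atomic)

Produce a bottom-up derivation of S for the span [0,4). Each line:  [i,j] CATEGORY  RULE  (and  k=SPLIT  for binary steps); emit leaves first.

[0,4] S   >
  [0,3] S/(S\N)   >
    [0,1] "read" : (S/(S\N))/PP
    [1,3] PP   >
      [1,2] "under" : PP/N
      [2,3] "near" : N
  [3,4] "quickly" : S\N

[0,1] (S/(S\N))/PP  lex  "read"
[1,2] PP/N  lex  "under"
[2,3] N  lex  "near"
[1,3] PP  >  k=2
[0,3] S/(S\N)  >  k=1
[3,4] S\N  lex  "quickly"
[0,4] S  >  k=3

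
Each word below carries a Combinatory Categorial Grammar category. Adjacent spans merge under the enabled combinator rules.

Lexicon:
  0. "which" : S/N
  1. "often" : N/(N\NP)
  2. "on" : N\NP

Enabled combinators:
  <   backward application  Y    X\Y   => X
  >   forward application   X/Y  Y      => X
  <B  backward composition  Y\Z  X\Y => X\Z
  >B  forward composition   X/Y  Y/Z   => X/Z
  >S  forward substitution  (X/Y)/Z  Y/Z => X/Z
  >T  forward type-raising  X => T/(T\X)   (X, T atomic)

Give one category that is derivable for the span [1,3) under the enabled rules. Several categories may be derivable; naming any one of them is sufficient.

[0,3] S   >
  [0,1] "which" : S/N
  [1,3] N   >
    [1,2] "often" : N/(N\NP)
    [2,3] "on" : N\NP

N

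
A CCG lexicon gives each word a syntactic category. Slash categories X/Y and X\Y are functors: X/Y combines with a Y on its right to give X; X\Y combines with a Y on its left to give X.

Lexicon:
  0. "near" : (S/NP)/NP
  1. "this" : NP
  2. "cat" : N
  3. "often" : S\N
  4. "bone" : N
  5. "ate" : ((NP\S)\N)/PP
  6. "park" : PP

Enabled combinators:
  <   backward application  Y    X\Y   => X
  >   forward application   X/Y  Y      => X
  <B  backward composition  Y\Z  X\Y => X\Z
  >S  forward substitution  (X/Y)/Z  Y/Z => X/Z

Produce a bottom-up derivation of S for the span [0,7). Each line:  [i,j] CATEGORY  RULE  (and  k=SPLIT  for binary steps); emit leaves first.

[0,7] S   >
  [0,2] S/NP   >
    [0,1] "near" : (S/NP)/NP
    [1,2] "this" : NP
  [2,7] NP   <
    [2,4] S   <
      [2,3] "cat" : N
      [3,4] "often" : S\N
    [4,7] NP\S   <
      [4,5] "bone" : N
      [5,7] (NP\S)\N   >
        [5,6] "ate" : ((NP\S)\N)/PP
        [6,7] "park" : PP

[0,1] (S/NP)/NP  lex  "near"
[1,2] NP  lex  "this"
[0,2] S/NP  >  k=1
[2,3] N  lex  "cat"
[3,4] S\N  lex  "often"
[2,4] S  <  k=3
[4,5] N  lex  "bone"
[5,6] ((NP\S)\N)/PP  lex  "ate"
[6,7] PP  lex  "park"
[5,7] (NP\S)\N  >  k=6
[4,7] NP\S  <  k=5
[2,7] NP  <  k=4
[0,7] S  >  k=2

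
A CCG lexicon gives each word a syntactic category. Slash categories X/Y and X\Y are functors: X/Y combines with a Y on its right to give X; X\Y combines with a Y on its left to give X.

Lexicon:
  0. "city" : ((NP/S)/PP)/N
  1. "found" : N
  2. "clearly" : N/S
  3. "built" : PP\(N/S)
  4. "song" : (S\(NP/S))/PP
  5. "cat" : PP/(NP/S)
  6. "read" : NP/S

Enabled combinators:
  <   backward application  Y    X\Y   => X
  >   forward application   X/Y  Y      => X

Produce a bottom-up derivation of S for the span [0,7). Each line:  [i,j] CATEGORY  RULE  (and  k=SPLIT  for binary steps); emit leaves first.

[0,7] S   <
  [0,4] NP/S   >
    [0,2] (NP/S)/PP   >
      [0,1] "city" : ((NP/S)/PP)/N
      [1,2] "found" : N
    [2,4] PP   <
      [2,3] "clearly" : N/S
      [3,4] "built" : PP\(N/S)
  [4,7] S\(NP/S)   >
    [4,5] "song" : (S\(NP/S))/PP
    [5,7] PP   >
      [5,6] "cat" : PP/(NP/S)
      [6,7] "read" : NP/S

[0,1] ((NP/S)/PP)/N  lex  "city"
[1,2] N  lex  "found"
[0,2] (NP/S)/PP  >  k=1
[2,3] N/S  lex  "clearly"
[3,4] PP\(N/S)  lex  "built"
[2,4] PP  <  k=3
[0,4] NP/S  >  k=2
[4,5] (S\(NP/S))/PP  lex  "song"
[5,6] PP/(NP/S)  lex  "cat"
[6,7] NP/S  lex  "read"
[5,7] PP  >  k=6
[4,7] S\(NP/S)  >  k=5
[0,7] S  <  k=4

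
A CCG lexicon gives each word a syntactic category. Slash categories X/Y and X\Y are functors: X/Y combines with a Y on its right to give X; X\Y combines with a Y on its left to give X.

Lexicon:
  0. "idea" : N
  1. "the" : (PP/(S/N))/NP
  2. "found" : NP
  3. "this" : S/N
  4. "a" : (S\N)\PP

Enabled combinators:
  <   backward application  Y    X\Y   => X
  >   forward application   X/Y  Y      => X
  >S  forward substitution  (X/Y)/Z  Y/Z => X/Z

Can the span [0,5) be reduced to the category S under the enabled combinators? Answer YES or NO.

YES

[0,5] S   <
  [0,1] "idea" : N
  [1,5] S\N   <
    [1,4] PP   >
      [1,3] PP/(S/N)   >
        [1,2] "the" : (PP/(S/N))/NP
        [2,3] "found" : NP
      [3,4] "this" : S/N
    [4,5] "a" : (S\N)\PP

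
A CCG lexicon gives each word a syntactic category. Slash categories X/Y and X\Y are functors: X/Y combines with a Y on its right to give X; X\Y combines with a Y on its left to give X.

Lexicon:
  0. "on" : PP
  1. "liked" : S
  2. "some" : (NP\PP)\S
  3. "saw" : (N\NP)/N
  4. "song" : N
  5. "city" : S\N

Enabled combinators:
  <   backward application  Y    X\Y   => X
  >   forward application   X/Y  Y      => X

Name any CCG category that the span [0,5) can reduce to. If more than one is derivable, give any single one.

[0,6] S   <
  [0,5] N   <
    [0,3] NP   <
      [0,1] "on" : PP
      [1,3] NP\PP   <
        [1,2] "liked" : S
        [2,3] "some" : (NP\PP)\S
    [3,5] N\NP   >
      [3,4] "saw" : (N\NP)/N
      [4,5] "song" : N
  [5,6] "city" : S\N

N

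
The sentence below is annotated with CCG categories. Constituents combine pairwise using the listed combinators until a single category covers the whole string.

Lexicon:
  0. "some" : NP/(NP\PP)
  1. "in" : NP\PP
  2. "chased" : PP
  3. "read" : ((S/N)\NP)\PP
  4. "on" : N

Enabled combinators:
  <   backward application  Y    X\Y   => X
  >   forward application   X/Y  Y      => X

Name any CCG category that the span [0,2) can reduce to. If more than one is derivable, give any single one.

[0,5] S   >
  [0,4] S/N   <
    [0,2] NP   >
      [0,1] "some" : NP/(NP\PP)
      [1,2] "in" : NP\PP
    [2,4] (S/N)\NP   <
      [2,3] "chased" : PP
      [3,4] "read" : ((S/N)\NP)\PP
  [4,5] "on" : N

NP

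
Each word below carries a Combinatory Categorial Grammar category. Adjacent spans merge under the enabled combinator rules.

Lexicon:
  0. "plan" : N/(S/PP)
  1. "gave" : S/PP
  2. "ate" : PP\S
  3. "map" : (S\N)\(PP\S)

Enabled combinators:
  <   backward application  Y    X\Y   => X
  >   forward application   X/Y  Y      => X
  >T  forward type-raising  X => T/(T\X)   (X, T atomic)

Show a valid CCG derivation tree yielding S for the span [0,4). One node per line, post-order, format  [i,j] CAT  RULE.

[0,1] N/(S/PP)  lex  "plan"
[1,2] S/PP  lex  "gave"
[0,2] N  >  k=1
[2,3] PP\S  lex  "ate"
[3,4] (S\N)\(PP\S)  lex  "map"
[2,4] S\N  <  k=3
[0,4] S  <  k=2

[0,4] S   <
  [0,2] N   >
    [0,1] "plan" : N/(S/PP)
    [1,2] "gave" : S/PP
  [2,4] S\N   <
    [2,3] "ate" : PP\S
    [3,4] "map" : (S\N)\(PP\S)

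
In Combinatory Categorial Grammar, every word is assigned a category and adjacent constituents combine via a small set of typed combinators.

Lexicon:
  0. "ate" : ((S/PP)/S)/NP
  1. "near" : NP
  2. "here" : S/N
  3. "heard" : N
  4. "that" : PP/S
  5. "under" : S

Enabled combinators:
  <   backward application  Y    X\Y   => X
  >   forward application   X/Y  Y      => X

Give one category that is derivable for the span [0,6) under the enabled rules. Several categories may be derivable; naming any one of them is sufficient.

S

[0,6] S   >
  [0,4] S/PP   >
    [0,2] (S/PP)/S   >
      [0,1] "ate" : ((S/PP)/S)/NP
      [1,2] "near" : NP
    [2,4] S   >
      [2,3] "here" : S/N
      [3,4] "heard" : N
  [4,6] PP   >
    [4,5] "that" : PP/S
    [5,6] "under" : S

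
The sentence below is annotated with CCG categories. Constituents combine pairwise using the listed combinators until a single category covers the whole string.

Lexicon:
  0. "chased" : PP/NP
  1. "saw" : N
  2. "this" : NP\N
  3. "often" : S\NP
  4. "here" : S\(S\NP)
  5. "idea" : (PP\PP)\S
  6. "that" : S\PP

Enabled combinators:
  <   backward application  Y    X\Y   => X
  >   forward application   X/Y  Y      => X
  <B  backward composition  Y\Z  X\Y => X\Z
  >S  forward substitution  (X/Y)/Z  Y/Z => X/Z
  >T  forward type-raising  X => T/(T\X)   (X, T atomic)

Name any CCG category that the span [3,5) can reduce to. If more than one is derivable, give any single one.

S

[0,7] S   <
  [0,3] PP   >
    [0,1] "chased" : PP/NP
    [1,3] NP   <
      [1,2] "saw" : N
      [2,3] "this" : NP\N
  [3,7] S\PP   <B
    [3,6] PP\PP   <
      [3,5] S   <
        [3,4] "often" : S\NP
        [4,5] "here" : S\(S\NP)
      [5,6] "idea" : (PP\PP)\S
    [6,7] "that" : S\PP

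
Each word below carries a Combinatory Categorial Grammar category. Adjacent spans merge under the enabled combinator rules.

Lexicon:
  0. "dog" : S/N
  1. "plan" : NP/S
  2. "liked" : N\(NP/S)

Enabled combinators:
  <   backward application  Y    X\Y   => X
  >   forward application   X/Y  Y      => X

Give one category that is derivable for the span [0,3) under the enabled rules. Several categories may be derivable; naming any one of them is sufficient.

[0,3] S   >
  [0,1] "dog" : S/N
  [1,3] N   <
    [1,2] "plan" : NP/S
    [2,3] "liked" : N\(NP/S)

S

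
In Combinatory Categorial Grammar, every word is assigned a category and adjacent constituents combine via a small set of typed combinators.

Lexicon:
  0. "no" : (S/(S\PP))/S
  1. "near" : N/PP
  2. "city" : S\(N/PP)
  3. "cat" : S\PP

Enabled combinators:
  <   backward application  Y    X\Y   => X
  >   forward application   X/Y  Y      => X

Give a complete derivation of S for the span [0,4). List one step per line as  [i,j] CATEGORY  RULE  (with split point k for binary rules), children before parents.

[0,1] (S/(S\PP))/S  lex  "no"
[1,2] N/PP  lex  "near"
[2,3] S\(N/PP)  lex  "city"
[1,3] S  <  k=2
[0,3] S/(S\PP)  >  k=1
[3,4] S\PP  lex  "cat"
[0,4] S  >  k=3

[0,4] S   >
  [0,3] S/(S\PP)   >
    [0,1] "no" : (S/(S\PP))/S
    [1,3] S   <
      [1,2] "near" : N/PP
      [2,3] "city" : S\(N/PP)
  [3,4] "cat" : S\PP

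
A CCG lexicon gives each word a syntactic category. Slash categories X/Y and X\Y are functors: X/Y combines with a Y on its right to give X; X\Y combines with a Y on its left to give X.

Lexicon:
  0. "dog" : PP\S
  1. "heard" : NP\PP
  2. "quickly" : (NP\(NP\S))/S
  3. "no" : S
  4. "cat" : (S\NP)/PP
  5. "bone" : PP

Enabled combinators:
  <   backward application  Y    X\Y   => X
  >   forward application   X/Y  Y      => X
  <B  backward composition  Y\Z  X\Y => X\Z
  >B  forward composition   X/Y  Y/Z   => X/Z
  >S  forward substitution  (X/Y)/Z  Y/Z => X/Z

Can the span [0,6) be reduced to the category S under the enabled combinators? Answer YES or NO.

[0,6] S   <
  [0,4] NP   <
    [0,2] NP\S   <B
      [0,1] "dog" : PP\S
      [1,2] "heard" : NP\PP
    [2,4] NP\(NP\S)   >
      [2,3] "quickly" : (NP\(NP\S))/S
      [3,4] "no" : S
  [4,6] S\NP   >
    [4,5] "cat" : (S\NP)/PP
    [5,6] "bone" : PP

YES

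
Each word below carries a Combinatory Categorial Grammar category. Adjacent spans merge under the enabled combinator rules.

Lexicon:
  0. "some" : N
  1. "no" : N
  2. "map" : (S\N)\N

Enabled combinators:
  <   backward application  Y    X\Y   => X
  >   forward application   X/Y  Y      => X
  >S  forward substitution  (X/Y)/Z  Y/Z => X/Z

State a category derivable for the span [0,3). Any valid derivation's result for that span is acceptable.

[0,3] S   <
  [0,1] "some" : N
  [1,3] S\N   <
    [1,2] "no" : N
    [2,3] "map" : (S\N)\N

S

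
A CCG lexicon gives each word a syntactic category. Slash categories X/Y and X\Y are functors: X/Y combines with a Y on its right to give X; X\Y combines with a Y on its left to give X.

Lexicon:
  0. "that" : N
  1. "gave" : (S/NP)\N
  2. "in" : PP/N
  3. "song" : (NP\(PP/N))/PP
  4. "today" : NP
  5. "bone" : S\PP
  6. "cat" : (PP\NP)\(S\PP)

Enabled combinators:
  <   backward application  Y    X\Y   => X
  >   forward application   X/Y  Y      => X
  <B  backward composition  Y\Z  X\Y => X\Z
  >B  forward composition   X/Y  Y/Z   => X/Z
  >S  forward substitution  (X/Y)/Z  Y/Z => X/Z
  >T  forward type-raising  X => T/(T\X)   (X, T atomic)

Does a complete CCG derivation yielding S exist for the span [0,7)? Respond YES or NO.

[0,7] S   >
  [0,2] S/NP   <
    [0,1] "that" : N
    [1,2] "gave" : (S/NP)\N
  [2,7] NP   <
    [2,3] "in" : PP/N
    [3,7] NP\(PP/N)   >
      [3,4] "song" : (NP\(PP/N))/PP
      [4,7] PP   >
        [4,5] PP/(PP\NP)   >T
          [4,5] "today" : NP
        [5,7] PP\NP   <
          [5,6] "bone" : S\PP
          [6,7] "cat" : (PP\NP)\(S\PP)

YES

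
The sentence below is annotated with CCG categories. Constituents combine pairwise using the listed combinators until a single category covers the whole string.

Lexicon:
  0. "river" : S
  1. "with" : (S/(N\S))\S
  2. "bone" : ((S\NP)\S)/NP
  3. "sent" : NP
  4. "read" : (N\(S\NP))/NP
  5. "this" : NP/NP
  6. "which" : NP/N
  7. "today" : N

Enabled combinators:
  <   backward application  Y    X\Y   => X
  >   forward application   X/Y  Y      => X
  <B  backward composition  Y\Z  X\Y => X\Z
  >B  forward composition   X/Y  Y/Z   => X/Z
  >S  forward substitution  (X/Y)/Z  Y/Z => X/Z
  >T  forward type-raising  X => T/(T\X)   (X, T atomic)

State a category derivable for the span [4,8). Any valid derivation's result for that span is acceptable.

[0,8] S   >
  [0,2] S/(N\S)   <
    [0,1] "river" : S
    [1,2] "with" : (S/(N\S))\S
  [2,8] N\S   <B
    [2,4] (S\NP)\S   >
      [2,3] "bone" : ((S\NP)\S)/NP
      [3,4] "sent" : NP
    [4,8] N\(S\NP)   >
      [4,5] "read" : (N\(S\NP))/NP
      [5,8] NP   >
        [5,7] NP/N   >B
          [5,6] "this" : NP/NP
          [6,7] "which" : NP/N
        [7,8] "today" : N

N\(S\NP)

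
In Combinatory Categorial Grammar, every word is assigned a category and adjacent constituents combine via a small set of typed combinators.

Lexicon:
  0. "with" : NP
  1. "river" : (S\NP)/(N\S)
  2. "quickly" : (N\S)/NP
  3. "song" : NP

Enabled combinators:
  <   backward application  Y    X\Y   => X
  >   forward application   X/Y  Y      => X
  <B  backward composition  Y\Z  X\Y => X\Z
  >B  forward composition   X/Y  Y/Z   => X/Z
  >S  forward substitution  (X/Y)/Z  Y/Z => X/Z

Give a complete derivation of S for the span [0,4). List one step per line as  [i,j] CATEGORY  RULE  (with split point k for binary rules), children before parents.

[0,1] NP  lex  "with"
[1,2] (S\NP)/(N\S)  lex  "river"
[2,3] (N\S)/NP  lex  "quickly"
[3,4] NP  lex  "song"
[2,4] N\S  >  k=3
[1,4] S\NP  >  k=2
[0,4] S  <  k=1

[0,4] S   <
  [0,1] "with" : NP
  [1,4] S\NP   >
    [1,2] "river" : (S\NP)/(N\S)
    [2,4] N\S   >
      [2,3] "quickly" : (N\S)/NP
      [3,4] "song" : NP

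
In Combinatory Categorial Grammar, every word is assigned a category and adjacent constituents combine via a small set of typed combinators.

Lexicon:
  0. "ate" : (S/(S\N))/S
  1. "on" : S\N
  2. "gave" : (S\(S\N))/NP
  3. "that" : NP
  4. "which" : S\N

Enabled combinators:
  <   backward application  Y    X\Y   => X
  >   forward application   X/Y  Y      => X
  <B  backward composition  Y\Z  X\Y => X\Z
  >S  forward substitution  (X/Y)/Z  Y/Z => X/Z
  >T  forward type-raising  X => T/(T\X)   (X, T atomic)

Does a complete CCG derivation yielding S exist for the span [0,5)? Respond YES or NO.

YES

[0,5] S   >
  [0,4] S/(S\N)   >
    [0,1] "ate" : (S/(S\N))/S
    [1,4] S   <
      [1,2] "on" : S\N
      [2,4] S\(S\N)   >
        [2,3] "gave" : (S\(S\N))/NP
        [3,4] "that" : NP
  [4,5] "which" : S\N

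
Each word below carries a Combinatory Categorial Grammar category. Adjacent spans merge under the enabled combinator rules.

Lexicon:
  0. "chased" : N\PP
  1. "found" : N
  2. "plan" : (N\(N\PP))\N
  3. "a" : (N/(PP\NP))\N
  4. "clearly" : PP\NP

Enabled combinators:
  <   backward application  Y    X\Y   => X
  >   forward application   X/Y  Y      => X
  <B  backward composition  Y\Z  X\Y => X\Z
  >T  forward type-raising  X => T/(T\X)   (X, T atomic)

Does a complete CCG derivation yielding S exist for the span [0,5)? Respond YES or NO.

N\PP N (N\(N\PP))\N (N/(PP\NP))\N PP\NP
CKY chart[0,5] = {N, N/(N\N), NP/(NP\N), PP/(PP\N), S/(S\N)}; S ∉ chart

NO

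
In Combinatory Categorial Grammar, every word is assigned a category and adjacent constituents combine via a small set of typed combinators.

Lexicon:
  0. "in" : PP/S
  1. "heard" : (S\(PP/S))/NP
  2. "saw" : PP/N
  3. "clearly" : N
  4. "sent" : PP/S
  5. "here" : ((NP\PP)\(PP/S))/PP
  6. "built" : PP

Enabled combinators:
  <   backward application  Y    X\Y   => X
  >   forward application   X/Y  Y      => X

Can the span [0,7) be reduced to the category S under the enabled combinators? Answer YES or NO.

YES

[0,7] S   <
  [0,1] "in" : PP/S
  [1,7] S\(PP/S)   >
    [1,2] "heard" : (S\(PP/S))/NP
    [2,7] NP   <
      [2,4] PP   >
        [2,3] "saw" : PP/N
        [3,4] "clearly" : N
      [4,7] NP\PP   <
        [4,5] "sent" : PP/S
        [5,7] (NP\PP)\(PP/S)   >
          [5,6] "here" : ((NP\PP)\(PP/S))/PP
          [6,7] "built" : PP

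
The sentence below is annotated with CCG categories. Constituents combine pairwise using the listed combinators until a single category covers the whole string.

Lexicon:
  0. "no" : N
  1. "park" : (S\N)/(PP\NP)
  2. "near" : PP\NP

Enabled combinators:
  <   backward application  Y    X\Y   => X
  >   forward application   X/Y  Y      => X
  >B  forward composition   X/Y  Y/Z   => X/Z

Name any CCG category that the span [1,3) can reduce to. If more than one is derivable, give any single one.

[0,3] S   <
  [0,1] "no" : N
  [1,3] S\N   >
    [1,2] "park" : (S\N)/(PP\NP)
    [2,3] "near" : PP\NP

S\N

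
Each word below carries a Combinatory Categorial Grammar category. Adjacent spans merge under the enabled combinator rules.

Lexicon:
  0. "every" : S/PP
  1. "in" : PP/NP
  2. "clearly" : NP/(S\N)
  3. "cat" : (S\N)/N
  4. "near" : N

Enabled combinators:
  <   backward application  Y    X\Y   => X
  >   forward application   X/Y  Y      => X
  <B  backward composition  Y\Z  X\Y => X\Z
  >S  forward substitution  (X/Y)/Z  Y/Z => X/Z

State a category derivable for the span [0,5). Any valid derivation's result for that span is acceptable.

[0,5] S   >
  [0,1] "every" : S/PP
  [1,5] PP   >
    [1,2] "in" : PP/NP
    [2,5] NP   >
      [2,3] "clearly" : NP/(S\N)
      [3,5] S\N   >
        [3,4] "cat" : (S\N)/N
        [4,5] "near" : N

S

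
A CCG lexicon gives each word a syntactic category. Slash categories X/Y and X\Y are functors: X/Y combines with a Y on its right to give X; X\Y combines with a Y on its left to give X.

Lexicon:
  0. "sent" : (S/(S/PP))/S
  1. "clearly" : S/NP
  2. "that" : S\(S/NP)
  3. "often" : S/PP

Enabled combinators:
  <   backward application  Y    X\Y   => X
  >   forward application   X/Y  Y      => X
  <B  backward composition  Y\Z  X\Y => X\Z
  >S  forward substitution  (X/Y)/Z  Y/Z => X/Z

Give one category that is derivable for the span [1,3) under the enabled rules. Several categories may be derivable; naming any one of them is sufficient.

[0,4] S   >
  [0,3] S/(S/PP)   >
    [0,1] "sent" : (S/(S/PP))/S
    [1,3] S   <
      [1,2] "clearly" : S/NP
      [2,3] "that" : S\(S/NP)
  [3,4] "often" : S/PP

S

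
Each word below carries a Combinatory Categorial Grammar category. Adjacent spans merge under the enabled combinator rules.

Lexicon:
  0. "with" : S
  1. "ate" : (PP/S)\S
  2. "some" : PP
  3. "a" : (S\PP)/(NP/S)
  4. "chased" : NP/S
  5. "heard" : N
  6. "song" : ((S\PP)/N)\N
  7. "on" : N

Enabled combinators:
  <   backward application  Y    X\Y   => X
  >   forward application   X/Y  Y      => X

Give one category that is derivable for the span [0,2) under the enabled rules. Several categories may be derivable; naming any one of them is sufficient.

[0,8] S   <
  [0,5] PP   >
    [0,2] PP/S   <
      [0,1] "with" : S
      [1,2] "ate" : (PP/S)\S
    [2,5] S   <
      [2,3] "some" : PP
      [3,5] S\PP   >
        [3,4] "a" : (S\PP)/(NP/S)
        [4,5] "chased" : NP/S
  [5,8] S\PP   >
    [5,7] (S\PP)/N   <
      [5,6] "heard" : N
      [6,7] "song" : ((S\PP)/N)\N
    [7,8] "on" : N

PP/S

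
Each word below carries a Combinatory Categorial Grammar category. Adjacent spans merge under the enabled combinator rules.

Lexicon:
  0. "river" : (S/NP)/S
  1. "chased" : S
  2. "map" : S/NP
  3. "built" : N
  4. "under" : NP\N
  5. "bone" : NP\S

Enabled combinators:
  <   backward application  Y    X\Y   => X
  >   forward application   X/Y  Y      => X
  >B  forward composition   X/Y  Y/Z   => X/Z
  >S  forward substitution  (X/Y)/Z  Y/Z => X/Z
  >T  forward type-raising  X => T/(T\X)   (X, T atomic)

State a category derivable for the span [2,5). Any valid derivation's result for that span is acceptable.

S

[0,6] S   >
  [0,2] S/NP   >
    [0,1] "river" : (S/NP)/S
    [1,2] "chased" : S
  [2,6] NP   <
    [2,5] S   >
      [2,3] "map" : S/NP
      [3,5] NP   >
        [3,4] NP/(NP\N)   >T
          [3,4] "built" : N
        [4,5] "under" : NP\N
    [5,6] "bone" : NP\S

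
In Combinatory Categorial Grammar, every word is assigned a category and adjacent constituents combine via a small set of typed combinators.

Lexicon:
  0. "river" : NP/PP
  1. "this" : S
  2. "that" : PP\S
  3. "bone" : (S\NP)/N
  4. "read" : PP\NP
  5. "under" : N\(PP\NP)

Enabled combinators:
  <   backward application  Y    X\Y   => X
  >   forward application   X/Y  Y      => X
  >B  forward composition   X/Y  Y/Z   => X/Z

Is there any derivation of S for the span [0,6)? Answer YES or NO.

YES

[0,6] S   <
  [0,3] NP   >
    [0,1] "river" : NP/PP
    [1,3] PP   <
      [1,2] "this" : S
      [2,3] "that" : PP\S
  [3,6] S\NP   >
    [3,4] "bone" : (S\NP)/N
    [4,6] N   <
      [4,5] "read" : PP\NP
      [5,6] "under" : N\(PP\NP)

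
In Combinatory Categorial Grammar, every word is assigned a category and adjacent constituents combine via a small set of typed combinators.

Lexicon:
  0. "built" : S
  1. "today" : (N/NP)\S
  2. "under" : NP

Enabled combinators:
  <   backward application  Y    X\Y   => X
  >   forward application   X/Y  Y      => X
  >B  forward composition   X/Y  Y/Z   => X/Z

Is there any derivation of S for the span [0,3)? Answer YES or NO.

S (N/NP)\S NP
CKY chart[0,3] = {N}; S ∉ chart

NO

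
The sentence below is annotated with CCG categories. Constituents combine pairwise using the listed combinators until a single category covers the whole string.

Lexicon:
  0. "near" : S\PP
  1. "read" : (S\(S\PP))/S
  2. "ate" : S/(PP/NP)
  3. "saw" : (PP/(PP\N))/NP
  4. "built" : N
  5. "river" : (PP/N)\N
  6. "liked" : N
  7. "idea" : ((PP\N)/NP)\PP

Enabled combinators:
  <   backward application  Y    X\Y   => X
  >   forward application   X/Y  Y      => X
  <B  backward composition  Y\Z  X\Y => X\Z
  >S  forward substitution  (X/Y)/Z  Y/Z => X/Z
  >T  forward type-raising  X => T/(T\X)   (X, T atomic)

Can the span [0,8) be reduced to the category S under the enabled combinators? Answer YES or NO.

YES

[0,8] S   <
  [0,1] "near" : S\PP
  [1,8] S\(S\PP)   >
    [1,2] "read" : (S\(S\PP))/S
    [2,8] S   >
      [2,3] "ate" : S/(PP/NP)
      [3,8] PP/NP   >S
        [3,4] "saw" : (PP/(PP\N))/NP
        [4,8] (PP\N)/NP   <
          [4,7] PP   >
            [4,6] PP/N   <
              [4,5] "built" : N
              [5,6] "river" : (PP/N)\N
            [6,7] "liked" : N
          [7,8] "idea" : ((PP\N)/NP)\PP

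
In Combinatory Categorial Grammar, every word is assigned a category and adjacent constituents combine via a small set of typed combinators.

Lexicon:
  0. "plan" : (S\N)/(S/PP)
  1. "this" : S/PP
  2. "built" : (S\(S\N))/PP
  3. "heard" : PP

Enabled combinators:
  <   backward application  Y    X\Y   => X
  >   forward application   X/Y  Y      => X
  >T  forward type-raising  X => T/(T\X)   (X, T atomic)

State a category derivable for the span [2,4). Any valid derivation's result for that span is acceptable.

S\(S\N)

[0,4] S   <
  [0,2] S\N   >
    [0,1] "plan" : (S\N)/(S/PP)
    [1,2] "this" : S/PP
  [2,4] S\(S\N)   >
    [2,3] "built" : (S\(S\N))/PP
    [3,4] "heard" : PP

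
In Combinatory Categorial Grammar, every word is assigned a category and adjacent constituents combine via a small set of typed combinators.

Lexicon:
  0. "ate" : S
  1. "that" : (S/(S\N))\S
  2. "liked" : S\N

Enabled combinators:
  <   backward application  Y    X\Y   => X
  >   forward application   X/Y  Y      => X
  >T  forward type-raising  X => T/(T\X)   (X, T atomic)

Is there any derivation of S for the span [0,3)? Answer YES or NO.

[0,3] S   >
  [0,2] S/(S\N)   <
    [0,1] "ate" : S
    [1,2] "that" : (S/(S\N))\S
  [2,3] "liked" : S\N

YES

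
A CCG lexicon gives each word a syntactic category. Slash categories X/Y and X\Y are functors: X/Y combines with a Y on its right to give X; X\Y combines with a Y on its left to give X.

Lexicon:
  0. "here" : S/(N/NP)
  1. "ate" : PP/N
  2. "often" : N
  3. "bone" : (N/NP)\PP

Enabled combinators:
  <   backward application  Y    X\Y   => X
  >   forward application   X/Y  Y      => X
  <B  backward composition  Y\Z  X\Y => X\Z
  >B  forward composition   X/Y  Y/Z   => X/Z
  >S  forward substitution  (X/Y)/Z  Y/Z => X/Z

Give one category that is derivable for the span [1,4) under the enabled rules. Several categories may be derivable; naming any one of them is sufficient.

[0,4] S   >
  [0,1] "here" : S/(N/NP)
  [1,4] N/NP   <
    [1,3] PP   >
      [1,2] "ate" : PP/N
      [2,3] "often" : N
    [3,4] "bone" : (N/NP)\PP

N/NP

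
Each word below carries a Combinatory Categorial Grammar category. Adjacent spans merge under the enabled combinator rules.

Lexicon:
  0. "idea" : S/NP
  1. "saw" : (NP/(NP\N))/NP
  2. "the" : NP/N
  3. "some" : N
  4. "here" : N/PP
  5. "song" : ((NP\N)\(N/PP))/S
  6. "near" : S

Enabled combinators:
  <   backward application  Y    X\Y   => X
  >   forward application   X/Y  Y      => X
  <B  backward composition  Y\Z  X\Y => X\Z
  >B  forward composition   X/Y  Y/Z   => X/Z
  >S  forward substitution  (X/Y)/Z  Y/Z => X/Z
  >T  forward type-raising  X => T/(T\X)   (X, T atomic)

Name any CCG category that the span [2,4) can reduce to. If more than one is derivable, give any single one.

[0,7] S   >
  [0,1] "idea" : S/NP
  [1,7] NP   >
    [1,4] NP/(NP\N)   >
      [1,2] "saw" : (NP/(NP\N))/NP
      [2,4] NP   >
        [2,3] "the" : NP/N
        [3,4] "some" : N
    [4,7] NP\N   <
      [4,5] "here" : N/PP
      [5,7] (NP\N)\(N/PP)   >
        [5,6] "song" : ((NP\N)\(N/PP))/S
        [6,7] "near" : S

NP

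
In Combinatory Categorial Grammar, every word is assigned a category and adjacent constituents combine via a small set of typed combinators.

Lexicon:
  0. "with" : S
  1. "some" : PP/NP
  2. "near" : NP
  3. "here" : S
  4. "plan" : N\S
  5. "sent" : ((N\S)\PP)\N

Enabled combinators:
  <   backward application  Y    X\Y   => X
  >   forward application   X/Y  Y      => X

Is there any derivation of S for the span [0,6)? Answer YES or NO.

NO

S PP/NP NP S N\S ((N\S)\PP)\N
CKY chart[0,6] = {N}; S ∉ chart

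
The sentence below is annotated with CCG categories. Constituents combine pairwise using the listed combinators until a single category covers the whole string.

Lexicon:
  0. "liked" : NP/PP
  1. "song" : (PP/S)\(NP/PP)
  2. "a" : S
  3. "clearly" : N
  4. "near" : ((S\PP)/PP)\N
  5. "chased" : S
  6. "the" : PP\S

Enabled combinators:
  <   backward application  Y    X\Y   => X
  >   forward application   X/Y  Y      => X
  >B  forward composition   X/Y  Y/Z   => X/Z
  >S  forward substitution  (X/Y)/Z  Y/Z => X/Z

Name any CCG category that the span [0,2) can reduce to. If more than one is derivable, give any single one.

[0,7] S   <
  [0,3] PP   >
    [0,2] PP/S   <
      [0,1] "liked" : NP/PP
      [1,2] "song" : (PP/S)\(NP/PP)
    [2,3] "a" : S
  [3,7] S\PP   >
    [3,5] (S\PP)/PP   <
      [3,4] "clearly" : N
      [4,5] "near" : ((S\PP)/PP)\N
    [5,7] PP   <
      [5,6] "chased" : S
      [6,7] "the" : PP\S

PP/S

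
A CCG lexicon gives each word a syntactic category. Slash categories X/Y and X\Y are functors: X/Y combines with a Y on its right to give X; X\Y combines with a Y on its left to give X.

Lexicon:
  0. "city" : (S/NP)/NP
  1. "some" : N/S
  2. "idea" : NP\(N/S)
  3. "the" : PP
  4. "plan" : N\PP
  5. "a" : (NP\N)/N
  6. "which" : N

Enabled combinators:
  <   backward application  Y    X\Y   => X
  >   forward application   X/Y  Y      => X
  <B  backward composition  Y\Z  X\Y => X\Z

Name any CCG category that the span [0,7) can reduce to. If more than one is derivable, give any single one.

S

[0,7] S   >
  [0,3] S/NP   >
    [0,1] "city" : (S/NP)/NP
    [1,3] NP   <
      [1,2] "some" : N/S
      [2,3] "idea" : NP\(N/S)
  [3,7] NP   <
    [3,5] N   <
      [3,4] "the" : PP
      [4,5] "plan" : N\PP
    [5,7] NP\N   >
      [5,6] "a" : (NP\N)/N
      [6,7] "which" : N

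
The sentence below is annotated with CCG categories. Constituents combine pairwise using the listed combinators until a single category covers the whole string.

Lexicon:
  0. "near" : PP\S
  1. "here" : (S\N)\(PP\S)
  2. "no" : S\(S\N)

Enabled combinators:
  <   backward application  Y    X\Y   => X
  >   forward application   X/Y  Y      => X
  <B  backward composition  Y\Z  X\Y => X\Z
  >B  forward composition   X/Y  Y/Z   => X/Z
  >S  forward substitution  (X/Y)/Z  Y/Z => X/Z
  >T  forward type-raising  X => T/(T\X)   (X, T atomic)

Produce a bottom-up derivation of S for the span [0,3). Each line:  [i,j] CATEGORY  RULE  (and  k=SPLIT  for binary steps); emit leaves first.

[0,1] PP\S  lex  "near"
[1,2] (S\N)\(PP\S)  lex  "here"
[0,2] S\N  <  k=1
[2,3] S\(S\N)  lex  "no"
[0,3] S  <  k=2

[0,3] S   <
  [0,2] S\N   <
    [0,1] "near" : PP\S
    [1,2] "here" : (S\N)\(PP\S)
  [2,3] "no" : S\(S\N)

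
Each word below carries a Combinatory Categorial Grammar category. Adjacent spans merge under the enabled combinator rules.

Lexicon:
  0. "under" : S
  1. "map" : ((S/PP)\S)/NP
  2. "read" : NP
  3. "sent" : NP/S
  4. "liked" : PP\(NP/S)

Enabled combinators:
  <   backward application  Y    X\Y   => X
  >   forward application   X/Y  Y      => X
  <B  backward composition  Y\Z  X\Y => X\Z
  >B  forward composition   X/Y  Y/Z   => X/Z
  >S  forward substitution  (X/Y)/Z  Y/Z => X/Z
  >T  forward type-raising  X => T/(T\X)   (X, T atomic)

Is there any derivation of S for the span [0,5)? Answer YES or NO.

YES

[0,5] S   >
  [0,3] S/PP   <
    [0,1] "under" : S
    [1,3] (S/PP)\S   >
      [1,2] "map" : ((S/PP)\S)/NP
      [2,3] "read" : NP
  [3,5] PP   <
    [3,4] "sent" : NP/S
    [4,5] "liked" : PP\(NP/S)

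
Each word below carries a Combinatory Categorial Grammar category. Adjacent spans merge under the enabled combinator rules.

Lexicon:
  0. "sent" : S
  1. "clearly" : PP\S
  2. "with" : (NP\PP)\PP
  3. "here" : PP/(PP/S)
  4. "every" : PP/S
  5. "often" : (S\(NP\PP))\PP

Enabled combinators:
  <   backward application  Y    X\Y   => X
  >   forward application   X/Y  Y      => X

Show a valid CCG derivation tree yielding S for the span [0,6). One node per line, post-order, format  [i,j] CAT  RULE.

[0,1] S  lex  "sent"
[1,2] PP\S  lex  "clearly"
[0,2] PP  <  k=1
[2,3] (NP\PP)\PP  lex  "with"
[0,3] NP\PP  <  k=2
[3,4] PP/(PP/S)  lex  "here"
[4,5] PP/S  lex  "every"
[3,5] PP  >  k=4
[5,6] (S\(NP\PP))\PP  lex  "often"
[3,6] S\(NP\PP)  <  k=5
[0,6] S  <  k=3

[0,6] S   <
  [0,3] NP\PP   <
    [0,2] PP   <
      [0,1] "sent" : S
      [1,2] "clearly" : PP\S
    [2,3] "with" : (NP\PP)\PP
  [3,6] S\(NP\PP)   <
    [3,5] PP   >
      [3,4] "here" : PP/(PP/S)
      [4,5] "every" : PP/S
    [5,6] "often" : (S\(NP\PP))\PP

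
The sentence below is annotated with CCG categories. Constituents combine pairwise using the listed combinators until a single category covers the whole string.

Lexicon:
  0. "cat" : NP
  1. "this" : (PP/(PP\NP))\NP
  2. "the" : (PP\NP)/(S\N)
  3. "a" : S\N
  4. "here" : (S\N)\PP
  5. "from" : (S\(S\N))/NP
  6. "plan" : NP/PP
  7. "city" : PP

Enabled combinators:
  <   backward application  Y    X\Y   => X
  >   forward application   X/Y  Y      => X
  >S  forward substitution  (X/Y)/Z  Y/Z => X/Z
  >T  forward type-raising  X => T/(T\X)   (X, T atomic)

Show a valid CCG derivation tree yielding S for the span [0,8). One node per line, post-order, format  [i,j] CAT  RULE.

[0,1] NP  lex  "cat"
[1,2] (PP/(PP\NP))\NP  lex  "this"
[0,2] PP/(PP\NP)  <  k=1
[2,3] (PP\NP)/(S\N)  lex  "the"
[3,4] S\N  lex  "a"
[2,4] PP\NP  >  k=3
[0,4] PP  >  k=2
[4,5] (S\N)\PP  lex  "here"
[0,5] S\N  <  k=4
[5,6] (S\(S\N))/NP  lex  "from"
[6,7] NP/PP  lex  "plan"
[7,8] PP  lex  "city"
[6,8] NP  >  k=7
[5,8] S\(S\N)  >  k=6
[0,8] S  <  k=5

[0,8] S   <
  [0,5] S\N   <
    [0,4] PP   >
      [0,2] PP/(PP\NP)   <
        [0,1] "cat" : NP
        [1,2] "this" : (PP/(PP\NP))\NP
      [2,4] PP\NP   >
        [2,3] "the" : (PP\NP)/(S\N)
        [3,4] "a" : S\N
    [4,5] "here" : (S\N)\PP
  [5,8] S\(S\N)   >
    [5,6] "from" : (S\(S\N))/NP
    [6,8] NP   >
      [6,7] "plan" : NP/PP
      [7,8] "city" : PP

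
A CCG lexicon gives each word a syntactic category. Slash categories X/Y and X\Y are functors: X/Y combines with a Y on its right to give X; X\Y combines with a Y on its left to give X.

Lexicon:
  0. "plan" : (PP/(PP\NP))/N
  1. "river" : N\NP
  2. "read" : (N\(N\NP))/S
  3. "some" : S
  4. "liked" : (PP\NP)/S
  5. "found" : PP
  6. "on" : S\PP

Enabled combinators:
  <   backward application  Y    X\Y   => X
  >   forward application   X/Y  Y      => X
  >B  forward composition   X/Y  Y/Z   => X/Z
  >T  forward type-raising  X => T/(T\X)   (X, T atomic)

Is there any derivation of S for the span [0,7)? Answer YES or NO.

(PP/(PP\NP))/N N\NP (N\(N\NP))/S S (PP\NP)/S PP S\PP
CKY chart[0,7] = {N/(N\PP), NP/(NP\PP), PP, PP/(PP\PP), PP/(S\S), S/(S\PP)}; S ∉ chart

NO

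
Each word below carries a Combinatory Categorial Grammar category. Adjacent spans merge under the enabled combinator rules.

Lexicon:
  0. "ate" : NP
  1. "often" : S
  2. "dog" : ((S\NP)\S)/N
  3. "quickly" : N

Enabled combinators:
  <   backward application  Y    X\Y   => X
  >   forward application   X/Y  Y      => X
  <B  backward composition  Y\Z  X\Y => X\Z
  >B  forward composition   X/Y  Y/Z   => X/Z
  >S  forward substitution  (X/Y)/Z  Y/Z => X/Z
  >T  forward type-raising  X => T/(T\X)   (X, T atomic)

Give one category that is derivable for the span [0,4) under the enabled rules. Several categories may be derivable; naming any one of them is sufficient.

[0,4] S   >
  [0,1] S/(S\NP)   >T
    [0,1] "ate" : NP
  [1,4] S\NP   <
    [1,2] "often" : S
    [2,4] (S\NP)\S   >
      [2,3] "dog" : ((S\NP)\S)/N
      [3,4] "quickly" : N

S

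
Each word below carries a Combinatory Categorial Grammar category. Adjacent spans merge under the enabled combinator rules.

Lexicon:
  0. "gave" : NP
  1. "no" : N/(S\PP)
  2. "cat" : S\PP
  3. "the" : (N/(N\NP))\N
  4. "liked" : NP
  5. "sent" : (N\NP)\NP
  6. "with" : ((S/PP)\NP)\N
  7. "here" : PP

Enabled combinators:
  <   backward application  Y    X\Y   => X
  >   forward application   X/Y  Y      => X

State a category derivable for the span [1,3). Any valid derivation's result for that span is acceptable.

N

[0,8] S   >
  [0,7] S/PP   <
    [0,1] "gave" : NP
    [1,7] (S/PP)\NP   <
      [1,6] N   >
        [1,4] N/(N\NP)   <
          [1,3] N   >
            [1,2] "no" : N/(S\PP)
            [2,3] "cat" : S\PP
          [3,4] "the" : (N/(N\NP))\N
        [4,6] N\NP   <
          [4,5] "liked" : NP
          [5,6] "sent" : (N\NP)\NP
      [6,7] "with" : ((S/PP)\NP)\N
  [7,8] "here" : PP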